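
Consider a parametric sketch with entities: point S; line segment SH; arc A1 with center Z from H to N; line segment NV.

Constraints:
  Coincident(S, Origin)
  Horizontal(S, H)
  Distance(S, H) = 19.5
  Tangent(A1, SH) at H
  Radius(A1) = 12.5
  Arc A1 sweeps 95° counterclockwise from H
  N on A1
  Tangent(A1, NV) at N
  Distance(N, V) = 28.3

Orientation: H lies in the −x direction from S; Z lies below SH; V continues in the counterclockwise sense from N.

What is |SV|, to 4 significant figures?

51.14

On A1, H sits at bearing 90° from Z; a 95° counterclockwise sweep puts N at bearing 185°, so N = Z + 12.5·(cos 185°, sin 185°) = (-31.95, -13.59). The tangent condition forces ZN to be normal to NV, so NV runs along (−sin 185°, cos 185°); with |NV| = 28.3, V = (-29.49, -41.78). Then |SV| = |V − S| = 51.14.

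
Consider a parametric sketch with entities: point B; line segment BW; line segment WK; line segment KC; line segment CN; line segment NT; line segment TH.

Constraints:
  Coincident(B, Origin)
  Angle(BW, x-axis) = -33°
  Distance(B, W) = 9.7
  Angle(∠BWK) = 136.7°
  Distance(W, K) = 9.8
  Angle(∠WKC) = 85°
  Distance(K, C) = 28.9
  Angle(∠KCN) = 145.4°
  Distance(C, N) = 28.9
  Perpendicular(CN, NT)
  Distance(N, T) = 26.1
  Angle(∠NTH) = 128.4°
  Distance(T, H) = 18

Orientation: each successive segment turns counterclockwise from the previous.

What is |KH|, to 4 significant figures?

43.87

B is at the origin; BW runs at -33.0° with length 9.7, so W = (8.135, -5.283). ∠BWK = 136.7° gives WK at 10.30° from the x-axis; with |WK| = 9.8, K = (17.78, -3.531). ∠WKC = 85.0° gives KC at 105.3° from the x-axis; with |KC| = 28.9, C = (10.15, 24.34). ∠KCN = 145.4° gives CN at 139.9° from the x-axis; with |CN| = 28.9, N = (-11.95, 42.96). CN is perpendicular to NT, so NT runs at -130.1°; with |NT| = 26.1, T = (-28.77, 23.00). ∠NTH = 128.4° gives TH at -78.50° from the x-axis; with |TH| = 18.0, H = (-25.18, 5.357). Then |KH| = |H − K| = 43.87.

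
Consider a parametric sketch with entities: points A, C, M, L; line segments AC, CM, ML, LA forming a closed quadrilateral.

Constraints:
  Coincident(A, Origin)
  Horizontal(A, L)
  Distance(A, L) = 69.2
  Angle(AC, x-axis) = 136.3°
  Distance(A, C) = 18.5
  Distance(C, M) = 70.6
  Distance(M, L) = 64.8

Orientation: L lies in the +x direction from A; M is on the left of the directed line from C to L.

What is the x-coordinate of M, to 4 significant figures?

40.69

A is at the origin; A and L share the same y with |AL| = 69.2 and L in +x, so L = (69.2, 0). AC runs at 136.3° with |AC| = 18.5, so C = (-13.37, 12.78). M is determined by |CM| = 70.6 and |ML| = 64.8 together: it lies at the intersection of circle(C, 70.6) and circle(L, 64.8). With |CL| = 83.56, the foot of the radical line on CL is 46.48 from C and the perpendicular offset is √(70.6² − 46.48²) = 53.14. Taking the left-of-CL solution: M = (40.69, 58.19).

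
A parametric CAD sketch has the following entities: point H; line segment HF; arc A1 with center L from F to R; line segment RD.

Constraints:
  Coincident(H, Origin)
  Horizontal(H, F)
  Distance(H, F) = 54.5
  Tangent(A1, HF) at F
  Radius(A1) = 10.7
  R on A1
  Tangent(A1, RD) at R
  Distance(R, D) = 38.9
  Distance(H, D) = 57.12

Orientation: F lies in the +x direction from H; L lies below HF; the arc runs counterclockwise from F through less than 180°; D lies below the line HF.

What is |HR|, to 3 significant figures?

44.9

Checks: |HF| = 54.50 ✓; |LF| = 10.70 ✓; |LR| = 10.70 ✓; ∠(LR, RD) = 90.00° ✓; |RD| = 38.90 ✓; |HD| = 57.12 ✓.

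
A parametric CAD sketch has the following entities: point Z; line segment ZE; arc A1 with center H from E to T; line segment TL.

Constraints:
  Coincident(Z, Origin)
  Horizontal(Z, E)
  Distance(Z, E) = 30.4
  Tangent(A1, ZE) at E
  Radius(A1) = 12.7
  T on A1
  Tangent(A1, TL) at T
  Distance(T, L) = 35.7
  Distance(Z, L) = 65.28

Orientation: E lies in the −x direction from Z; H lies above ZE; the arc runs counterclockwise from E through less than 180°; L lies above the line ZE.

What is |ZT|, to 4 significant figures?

29.61

Checks: ∠(HE, EZ) = 90.00° ✓; |HT| = 12.70 ✓; ∠(HT, TL) = 90.00° ✓; |TL| = 35.70 ✓; |ZL| = 65.28 ✓.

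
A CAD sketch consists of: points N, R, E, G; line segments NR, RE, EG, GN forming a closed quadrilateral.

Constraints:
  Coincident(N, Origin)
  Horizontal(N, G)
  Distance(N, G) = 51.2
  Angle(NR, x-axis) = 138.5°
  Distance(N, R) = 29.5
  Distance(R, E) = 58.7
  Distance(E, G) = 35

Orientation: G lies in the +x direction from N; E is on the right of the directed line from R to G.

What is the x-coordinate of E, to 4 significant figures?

21.96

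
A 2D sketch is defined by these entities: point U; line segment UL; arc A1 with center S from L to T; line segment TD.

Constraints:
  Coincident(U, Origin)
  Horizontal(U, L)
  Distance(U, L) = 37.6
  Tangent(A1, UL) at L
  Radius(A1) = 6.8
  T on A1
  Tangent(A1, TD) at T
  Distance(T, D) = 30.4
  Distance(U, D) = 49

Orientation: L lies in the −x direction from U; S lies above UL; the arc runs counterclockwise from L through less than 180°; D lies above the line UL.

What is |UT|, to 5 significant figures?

31.587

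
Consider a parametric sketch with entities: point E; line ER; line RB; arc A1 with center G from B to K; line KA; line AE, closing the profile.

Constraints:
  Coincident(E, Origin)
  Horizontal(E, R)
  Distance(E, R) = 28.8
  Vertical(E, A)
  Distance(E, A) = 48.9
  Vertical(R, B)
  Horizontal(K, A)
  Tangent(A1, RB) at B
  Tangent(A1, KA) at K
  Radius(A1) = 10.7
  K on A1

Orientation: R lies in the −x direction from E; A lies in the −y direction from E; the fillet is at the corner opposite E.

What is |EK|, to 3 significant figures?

52.1

The virtual corner opposite E is at (-28.8, -48.9). The tangent condition forces GB to be normal to RB and since A1 is tangent to KA there, GK ⟂ KA, with radius 10.7, so the center G sits 10.7 in from both sides at G = (-18.1, -38.2). That places the tangent points at B = (-28.8, -38.2) on RB and K = (-18.1, -48.9) on KA. Then |EK| = |K − E| = 52.1.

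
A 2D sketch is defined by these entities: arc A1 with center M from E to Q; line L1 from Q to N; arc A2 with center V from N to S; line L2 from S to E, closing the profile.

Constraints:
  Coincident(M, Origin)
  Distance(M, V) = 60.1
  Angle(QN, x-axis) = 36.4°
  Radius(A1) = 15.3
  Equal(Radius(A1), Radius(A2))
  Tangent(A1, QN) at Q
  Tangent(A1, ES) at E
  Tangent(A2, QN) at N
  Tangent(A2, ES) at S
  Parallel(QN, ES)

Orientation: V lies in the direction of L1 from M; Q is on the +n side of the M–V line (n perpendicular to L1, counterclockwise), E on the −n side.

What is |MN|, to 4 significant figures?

62.02

The slot axis is L1's direction at 36.4°, so u = (cos 36.4°, sin 36.4°) = (0.8049, 0.5934) and n = (−sin 36.4°, cos 36.4°) = (-0.5934, 0.8049). M is at the origin and V lies 60.1 along u from M, so V = 60.1·u = (48.37, 35.66). Tangency of A1 to both parallel lines with radius 15.3 puts Q and E at M ± 15.3·n: Q = (-9.079, 12.31), E = (9.079, -12.31). Equal radii place N and S the same way about V: N = V + 15.3·n = (39.29, 47.98), S = V − 15.3·n = (57.45, 23.35). Then |MN| = |N − M| = 62.02.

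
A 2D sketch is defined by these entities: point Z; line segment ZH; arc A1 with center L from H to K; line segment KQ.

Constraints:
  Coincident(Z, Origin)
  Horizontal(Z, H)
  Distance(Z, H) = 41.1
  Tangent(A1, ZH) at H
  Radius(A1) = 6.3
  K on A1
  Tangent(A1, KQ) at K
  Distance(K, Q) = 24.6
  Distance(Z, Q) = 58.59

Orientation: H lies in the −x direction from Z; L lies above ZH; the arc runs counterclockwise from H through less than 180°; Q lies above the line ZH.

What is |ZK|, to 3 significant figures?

37.3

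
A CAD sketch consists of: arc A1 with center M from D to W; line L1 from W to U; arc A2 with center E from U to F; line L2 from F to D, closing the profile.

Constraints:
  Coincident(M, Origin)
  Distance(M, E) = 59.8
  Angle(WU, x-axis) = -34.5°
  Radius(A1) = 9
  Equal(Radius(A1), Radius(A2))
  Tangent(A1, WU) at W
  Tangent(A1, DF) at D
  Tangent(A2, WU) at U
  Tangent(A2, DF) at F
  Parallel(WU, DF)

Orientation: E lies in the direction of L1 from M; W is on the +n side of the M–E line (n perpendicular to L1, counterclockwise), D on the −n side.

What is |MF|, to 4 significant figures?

60.47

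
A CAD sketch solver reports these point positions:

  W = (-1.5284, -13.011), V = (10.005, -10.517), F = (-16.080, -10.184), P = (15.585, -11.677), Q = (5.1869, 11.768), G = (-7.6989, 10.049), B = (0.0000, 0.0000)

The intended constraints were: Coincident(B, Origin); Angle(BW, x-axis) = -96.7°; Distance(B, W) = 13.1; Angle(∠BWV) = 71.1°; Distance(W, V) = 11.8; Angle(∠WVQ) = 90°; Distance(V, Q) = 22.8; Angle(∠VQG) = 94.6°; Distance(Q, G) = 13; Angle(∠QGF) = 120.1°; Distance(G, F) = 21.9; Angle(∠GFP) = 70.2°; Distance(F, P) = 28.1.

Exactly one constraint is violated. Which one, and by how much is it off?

Distance(F, P) = 28.1 — off by 3.60.

B = (0.00, 0.00) ✓; BW at -96.70° ✓; |BW| = 13.10 ✓; ∠BWV = 71.10° ✓; |WV| = 11.80 ✓; ∠WVQ = 90.00° ✓; |VQ| = 22.80 ✓; ∠VQG = 94.60° ✓; |QG| = 13.00 ✓; ∠QGF = 120.1° ✓; |GF| = 21.90 ✓; ∠GFP = 70.20° ✓; |FP| = 31.70 ✗.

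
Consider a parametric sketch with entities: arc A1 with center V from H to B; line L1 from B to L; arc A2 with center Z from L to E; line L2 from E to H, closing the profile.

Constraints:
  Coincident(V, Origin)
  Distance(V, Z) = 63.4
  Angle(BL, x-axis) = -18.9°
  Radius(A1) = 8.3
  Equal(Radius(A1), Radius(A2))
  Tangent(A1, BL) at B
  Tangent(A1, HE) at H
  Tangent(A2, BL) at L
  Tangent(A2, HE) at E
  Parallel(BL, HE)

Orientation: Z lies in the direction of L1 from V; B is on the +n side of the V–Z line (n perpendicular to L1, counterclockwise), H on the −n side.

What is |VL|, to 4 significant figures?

63.94

The slot axis is L1's direction at -18.9°, so u = (cos -18.9°, sin -18.9°) = (0.9461, -0.3239) and n = (−sin -18.9°, cos -18.9°) = (0.3239, 0.9461). V is at the origin and Z lies 63.4 along u from V, so Z = 63.4·u = (59.98, -20.54). Tangency of A1 to both parallel lines with radius 8.3 puts B and H at V ± 8.3·n: B = (2.689, 7.853), H = (-2.689, -7.853). Equal radii place L and E the same way about Z: L = Z + 8.3·n = (62.67, -12.68), E = Z − 8.3·n = (57.29, -28.39). Then |VL| = |L − V| = 63.94.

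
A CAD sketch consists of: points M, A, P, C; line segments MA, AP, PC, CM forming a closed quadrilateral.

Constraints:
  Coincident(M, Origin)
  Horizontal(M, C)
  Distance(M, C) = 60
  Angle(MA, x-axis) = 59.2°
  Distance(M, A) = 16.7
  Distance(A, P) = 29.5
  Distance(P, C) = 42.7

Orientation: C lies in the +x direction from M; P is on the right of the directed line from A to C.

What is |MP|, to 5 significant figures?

23.378

M is at the origin; M and C share the same y with |MC| = 60.0 and C in +x, so C = (60.0, 0). MA runs at 59.2° with |MA| = 16.7, so A = (8.5511, 14.345). P is determined by |AP| = 29.5 and |PC| = 42.7 together: it lies at the intersection of circle(A, 29.5) and circle(C, 42.7). With |AC| = 53.411, the foot of the radical line on AC is 17.784 from A and the perpendicular offset is √(29.5² − 17.784²) = 23.537. Taking the right-of-AC solution: P = (19.360, -13.104).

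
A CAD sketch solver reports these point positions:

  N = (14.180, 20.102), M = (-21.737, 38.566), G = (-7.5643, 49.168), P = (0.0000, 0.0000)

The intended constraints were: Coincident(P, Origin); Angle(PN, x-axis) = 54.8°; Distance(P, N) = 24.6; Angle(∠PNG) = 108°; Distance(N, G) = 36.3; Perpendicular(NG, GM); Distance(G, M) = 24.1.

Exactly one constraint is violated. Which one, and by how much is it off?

Distance(G, M) = 24.1 — off by 6.40.

P = (0.00, 0.00) ✓; PN at 54.80° ✓; |PN| = 24.60 ✓; ∠PNG = 108.0° ✓; |NG| = 36.30 ✓; ∠(NG, GM) = 90.00° ✓; |GM| = 17.70 ✗.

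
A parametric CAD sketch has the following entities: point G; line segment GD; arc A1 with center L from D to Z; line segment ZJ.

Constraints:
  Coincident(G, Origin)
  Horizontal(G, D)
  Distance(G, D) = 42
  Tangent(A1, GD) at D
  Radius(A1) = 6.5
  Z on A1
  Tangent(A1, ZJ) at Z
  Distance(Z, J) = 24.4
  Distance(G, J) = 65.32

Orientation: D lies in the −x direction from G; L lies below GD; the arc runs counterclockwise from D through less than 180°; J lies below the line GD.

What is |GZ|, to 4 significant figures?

47.45

G is at the origin; G and D share the same y with |GD| = 42.0 and D on the −x side, so D = (-42.00, 0.000). Tangency of A1 to GD means the radius LD is perpendicular to GD, so L = D + (0, -6.5) = (-42.00, -6.500). Since LZ ⟂ ZJ (tangency), |LJ| = √(6.5² + 24.4²) = 25.25 regardless of where Z sits on A1. So J lies on both circle(G, 65.32) and circle(L, 25.25); the below-GD intersection is J = (-61.15, -22.95). Z is the foot of the tangent from J: Z = (-47.36, -2.826).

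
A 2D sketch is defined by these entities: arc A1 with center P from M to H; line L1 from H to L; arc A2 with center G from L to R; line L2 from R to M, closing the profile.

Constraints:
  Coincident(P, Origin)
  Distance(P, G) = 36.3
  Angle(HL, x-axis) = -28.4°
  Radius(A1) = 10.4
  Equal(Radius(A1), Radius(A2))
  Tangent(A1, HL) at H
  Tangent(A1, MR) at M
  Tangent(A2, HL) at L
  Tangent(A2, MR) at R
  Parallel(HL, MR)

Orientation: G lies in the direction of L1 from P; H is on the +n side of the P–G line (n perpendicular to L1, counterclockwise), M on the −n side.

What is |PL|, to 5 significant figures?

37.760

The slot axis is L1's direction at -28.4°, so u = (cos -28.4°, sin -28.4°) = (0.87965, -0.47562) and n = (−sin -28.4°, cos -28.4°) = (0.47562, 0.87965). P is at the origin and G lies 36.3 along u from P, so G = 36.3·u = (31.931, -17.265). Tangency of A1 to both parallel lines with radius 10.4 puts H and M at P ± 10.4·n: H = (4.9465, 9.1483), M = (-4.9465, -9.1483). Equal radii place L and R the same way about G: L = G + 10.4·n = (36.878, -8.1168), R = G − 10.4·n = (26.985, -26.414). Then |PL| = |L − P| = 37.760.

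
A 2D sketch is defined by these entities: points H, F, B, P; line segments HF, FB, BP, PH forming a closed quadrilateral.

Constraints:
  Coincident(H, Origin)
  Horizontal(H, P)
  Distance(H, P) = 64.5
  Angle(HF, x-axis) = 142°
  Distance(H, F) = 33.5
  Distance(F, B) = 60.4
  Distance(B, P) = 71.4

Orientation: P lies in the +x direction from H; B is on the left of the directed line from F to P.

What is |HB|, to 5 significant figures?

61.135

Checks: |FB| = 60.40 ✓; |BP| = 71.40 ✓.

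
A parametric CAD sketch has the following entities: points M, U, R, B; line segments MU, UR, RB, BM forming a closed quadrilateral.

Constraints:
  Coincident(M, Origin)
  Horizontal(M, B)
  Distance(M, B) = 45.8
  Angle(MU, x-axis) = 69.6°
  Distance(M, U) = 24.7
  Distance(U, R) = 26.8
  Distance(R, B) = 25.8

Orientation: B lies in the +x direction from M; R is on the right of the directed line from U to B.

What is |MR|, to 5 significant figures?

20.053

Checks: |UR| = 26.80 ✓; |RB| = 25.80 ✓.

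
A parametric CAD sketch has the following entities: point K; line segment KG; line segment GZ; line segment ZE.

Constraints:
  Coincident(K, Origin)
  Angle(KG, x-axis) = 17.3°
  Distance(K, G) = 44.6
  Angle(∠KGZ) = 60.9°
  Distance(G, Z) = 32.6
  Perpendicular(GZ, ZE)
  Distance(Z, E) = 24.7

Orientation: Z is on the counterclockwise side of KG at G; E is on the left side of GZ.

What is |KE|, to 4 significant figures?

17.96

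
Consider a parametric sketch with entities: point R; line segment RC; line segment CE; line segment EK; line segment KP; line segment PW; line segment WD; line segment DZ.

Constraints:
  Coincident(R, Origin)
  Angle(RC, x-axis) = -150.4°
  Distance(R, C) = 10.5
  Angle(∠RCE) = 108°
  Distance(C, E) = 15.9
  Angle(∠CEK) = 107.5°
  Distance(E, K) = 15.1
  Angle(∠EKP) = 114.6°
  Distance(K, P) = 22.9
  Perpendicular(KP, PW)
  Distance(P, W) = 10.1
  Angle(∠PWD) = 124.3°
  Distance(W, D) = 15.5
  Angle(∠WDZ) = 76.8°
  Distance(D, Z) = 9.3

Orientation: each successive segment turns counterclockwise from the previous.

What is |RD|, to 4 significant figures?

4.530

The perpendicularity gives PW at right angles to KP, so PW runs at 149.5°; with |PW| = 10.1, W = (12.01, 2.544). ∠PWD = 124.3° gives WD at -154.8° from the x-axis; with |WD| = 15.5, D = (-2.017, -4.056). Then |RD| = |D − R| = 4.530.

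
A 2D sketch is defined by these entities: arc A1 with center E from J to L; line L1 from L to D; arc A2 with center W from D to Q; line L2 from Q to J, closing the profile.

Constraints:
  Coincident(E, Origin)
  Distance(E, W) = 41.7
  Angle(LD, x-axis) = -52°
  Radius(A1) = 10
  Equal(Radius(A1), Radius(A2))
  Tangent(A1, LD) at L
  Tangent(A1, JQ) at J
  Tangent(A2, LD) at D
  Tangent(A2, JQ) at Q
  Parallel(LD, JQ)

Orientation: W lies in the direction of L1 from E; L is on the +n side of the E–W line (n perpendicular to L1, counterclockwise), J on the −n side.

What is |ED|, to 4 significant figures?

42.88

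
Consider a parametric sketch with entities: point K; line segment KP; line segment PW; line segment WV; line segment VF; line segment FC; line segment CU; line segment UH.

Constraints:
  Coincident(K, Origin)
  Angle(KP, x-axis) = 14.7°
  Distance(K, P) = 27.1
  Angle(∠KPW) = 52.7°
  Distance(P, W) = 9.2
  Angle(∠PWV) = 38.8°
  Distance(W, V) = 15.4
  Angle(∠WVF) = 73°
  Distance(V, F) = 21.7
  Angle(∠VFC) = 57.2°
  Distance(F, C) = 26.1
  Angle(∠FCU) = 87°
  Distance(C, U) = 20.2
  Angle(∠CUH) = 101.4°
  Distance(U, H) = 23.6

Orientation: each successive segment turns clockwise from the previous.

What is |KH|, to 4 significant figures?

31.31

K is at the origin; KP runs at 14.7° with length 27.1, so P = (26.21, 6.877). ∠KPW = 52.7° gives PW at -112.6° from the x-axis; with |PW| = 9.2, W = (22.68, -1.617). ∠PWV = 38.8° gives WV at 106.2° from the x-axis; with |WV| = 15.4, V = (18.38, 13.17). ∠WVF = 73.0° gives VF at -0.8000° from the x-axis; with |VF| = 21.7, F = (40.08, 12.87). ∠VFC = 57.2° gives FC at -123.6° from the x-axis; with |FC| = 26.1, C = (25.64, -8.870). ∠FCU = 87.0° gives CU at 143.4° from the x-axis; with |CU| = 20.2, U = (9.418, 3.173). ∠CUH = 101.4° gives UH at 64.80° from the x-axis; with |UH| = 23.6, H = (19.47, 24.53). Then |KH| = |H − K| = 31.31.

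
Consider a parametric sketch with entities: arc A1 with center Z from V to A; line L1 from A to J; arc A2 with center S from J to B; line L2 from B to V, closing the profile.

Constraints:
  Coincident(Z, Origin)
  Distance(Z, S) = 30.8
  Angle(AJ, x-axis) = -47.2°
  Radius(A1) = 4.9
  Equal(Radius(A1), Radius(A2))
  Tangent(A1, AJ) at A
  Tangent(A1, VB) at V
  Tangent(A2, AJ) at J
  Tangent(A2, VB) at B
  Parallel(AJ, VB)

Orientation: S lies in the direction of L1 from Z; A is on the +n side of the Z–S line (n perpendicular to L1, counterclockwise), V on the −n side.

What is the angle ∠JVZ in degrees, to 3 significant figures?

72.3°

The slot axis is L1's direction at -47.2°, so u = (cos -47.2°, sin -47.2°) = (0.679, -0.734) and n = (−sin -47.2°, cos -47.2°) = (0.734, 0.679). Z is at the origin and S lies 30.8 along u from Z, so S = 30.8·u = (20.9, -22.6). Tangency of A1 to both parallel lines with radius 4.9 puts A and V at Z ± 4.9·n: A = (3.60, 3.33), V = (-3.60, -3.33). Equal radii place J and B the same way about S: J = S + 4.9·n = (24.5, -19.3), B = S − 4.9·n = (17.3, -25.9). Then cos ∠JVZ = VJ·VZ / (|VJ||VZ|), giving 72.3°.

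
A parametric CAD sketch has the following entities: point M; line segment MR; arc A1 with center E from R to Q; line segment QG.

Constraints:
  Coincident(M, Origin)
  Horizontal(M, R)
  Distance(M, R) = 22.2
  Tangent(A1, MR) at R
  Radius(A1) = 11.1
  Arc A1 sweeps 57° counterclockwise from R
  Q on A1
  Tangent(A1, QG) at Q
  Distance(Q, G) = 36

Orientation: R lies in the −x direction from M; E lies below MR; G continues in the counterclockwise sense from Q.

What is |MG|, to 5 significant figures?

62.090

M is at the origin; M and R share the same y with |MR| = 22.2 and R on the −x side, so R = (-22.200, 0.0000). A1 meets MR tangentially, so ER is at right angles to MR, so E = R + (0, -11.1) = (-22.200, -11.100). On A1, R sits at bearing 90° from E; a 57° counterclockwise sweep puts Q at bearing 147°, so Q = E + 11.1·(cos 147°, sin 147°) = (-31.509, -5.0545). The tangent condition forces EQ to be normal to QG, so QG runs along (−sin 147°, cos 147°); with |QG| = 36.0, G = (-51.116, -35.247). Then |MG| = |G − M| = 62.090.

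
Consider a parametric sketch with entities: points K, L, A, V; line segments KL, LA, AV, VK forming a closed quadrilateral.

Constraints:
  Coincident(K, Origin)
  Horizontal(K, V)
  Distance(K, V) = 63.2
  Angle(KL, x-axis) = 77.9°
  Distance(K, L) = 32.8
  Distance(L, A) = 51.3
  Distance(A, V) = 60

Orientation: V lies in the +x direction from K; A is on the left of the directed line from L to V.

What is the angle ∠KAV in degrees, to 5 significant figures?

52.835°

Checks: KL at 77.90° ✓; |LA| = 51.30 ✓; |AV| = 60.00 ✓.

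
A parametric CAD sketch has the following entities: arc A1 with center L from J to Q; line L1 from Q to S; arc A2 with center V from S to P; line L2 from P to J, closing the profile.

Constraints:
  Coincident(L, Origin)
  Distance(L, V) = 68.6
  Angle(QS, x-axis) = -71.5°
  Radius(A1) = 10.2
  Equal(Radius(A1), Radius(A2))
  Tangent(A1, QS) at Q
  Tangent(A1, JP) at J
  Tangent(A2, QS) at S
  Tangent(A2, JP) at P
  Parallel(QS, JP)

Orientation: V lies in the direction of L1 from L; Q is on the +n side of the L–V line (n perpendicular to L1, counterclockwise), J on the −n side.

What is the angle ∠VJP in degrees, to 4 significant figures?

8.457°

Tangency of A1 to both parallel lines with radius 10.2 puts Q and J at L ± 10.2·n: Q = (9.673, 3.237), J = (-9.673, -3.237). Equal radii place S and P the same way about V: S = V + 10.2·n = (31.44, -61.82), P = V − 10.2·n = (12.09, -68.29). Then cos ∠VJP = JV·JP / (|JV||JP|), giving 8.457°.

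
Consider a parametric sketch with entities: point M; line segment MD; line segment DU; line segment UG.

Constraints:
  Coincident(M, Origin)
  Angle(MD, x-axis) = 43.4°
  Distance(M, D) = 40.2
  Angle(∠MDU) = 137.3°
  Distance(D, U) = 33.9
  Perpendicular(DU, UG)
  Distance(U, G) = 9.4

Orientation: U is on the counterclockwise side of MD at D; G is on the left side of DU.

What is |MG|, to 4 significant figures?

65.91

M is at the origin; MD runs at 43.4° with length 40.2, so D = 40.2·(cos 43.4°, sin 43.4°) = (29.21, 27.62). ∠MDU = 137.3°, so DU runs at 43.4° + (180° − 137.3°) = 86.10° from the x-axis; with |DU| = 33.9, U = D + 33.9·(cos 86.10°, sin 86.10°) = (31.51, 61.44). DU ⟂ UG; with |UG| = 9.4 on the left of DU, G = U + 9.4·(-0.9977, 0.06802) = (22.14, 62.08). Then |MG| = |G − M| = 65.91.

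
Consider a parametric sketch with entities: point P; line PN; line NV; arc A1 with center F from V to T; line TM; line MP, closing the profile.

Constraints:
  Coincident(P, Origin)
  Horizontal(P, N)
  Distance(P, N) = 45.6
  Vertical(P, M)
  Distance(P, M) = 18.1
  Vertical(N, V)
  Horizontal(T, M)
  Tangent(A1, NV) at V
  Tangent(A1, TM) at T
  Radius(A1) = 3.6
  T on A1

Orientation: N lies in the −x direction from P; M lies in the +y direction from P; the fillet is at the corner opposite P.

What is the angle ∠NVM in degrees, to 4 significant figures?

94.51°

P is at the origin; PN is horizontal with |PN| = 45.6 and N on the −x side, so N = (-45.60, 0.000). P and M share the same x with |PM| = 18.1 and M on the +y side, so M = (0.000, 18.10). The virtual corner opposite P is at (-45.60, 18.10). The tangent condition forces FV to be normal to NV and since A1 is tangent to TM there, FT ⟂ TM, with radius 3.6, so the center F sits 3.6 in from both sides at F = (-42.00, 14.50). That places the tangent points at V = (-45.60, 14.50) on NV and T = (-42.00, 18.10) on TM. Then cos ∠NVM = VN·VM / (|VN||VM|), giving 94.51°.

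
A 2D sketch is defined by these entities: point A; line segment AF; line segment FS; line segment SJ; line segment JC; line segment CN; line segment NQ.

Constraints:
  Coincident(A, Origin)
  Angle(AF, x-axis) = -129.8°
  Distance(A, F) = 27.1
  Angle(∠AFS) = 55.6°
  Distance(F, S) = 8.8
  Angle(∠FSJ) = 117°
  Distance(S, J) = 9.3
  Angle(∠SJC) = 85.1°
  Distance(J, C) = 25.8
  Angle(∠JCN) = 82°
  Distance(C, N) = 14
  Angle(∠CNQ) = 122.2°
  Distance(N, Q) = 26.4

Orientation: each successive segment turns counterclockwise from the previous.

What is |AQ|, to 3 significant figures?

38.7

∠JCN = 82.0° gives CN at -110° from the x-axis; with |CN| = 14.0, N = (-31.2, -15.1). ∠CNQ = 122.2° gives NQ at -51.7° from the x-axis; with |NQ| = 26.4, Q = (-14.8, -35.8). Then |AQ| = |Q − A| = 38.7.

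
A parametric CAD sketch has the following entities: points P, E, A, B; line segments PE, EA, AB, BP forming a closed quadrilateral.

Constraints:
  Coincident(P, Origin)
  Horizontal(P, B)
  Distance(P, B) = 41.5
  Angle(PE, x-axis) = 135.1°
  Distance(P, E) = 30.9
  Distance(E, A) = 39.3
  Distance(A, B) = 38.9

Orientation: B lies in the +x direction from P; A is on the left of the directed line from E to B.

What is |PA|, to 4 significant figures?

34.16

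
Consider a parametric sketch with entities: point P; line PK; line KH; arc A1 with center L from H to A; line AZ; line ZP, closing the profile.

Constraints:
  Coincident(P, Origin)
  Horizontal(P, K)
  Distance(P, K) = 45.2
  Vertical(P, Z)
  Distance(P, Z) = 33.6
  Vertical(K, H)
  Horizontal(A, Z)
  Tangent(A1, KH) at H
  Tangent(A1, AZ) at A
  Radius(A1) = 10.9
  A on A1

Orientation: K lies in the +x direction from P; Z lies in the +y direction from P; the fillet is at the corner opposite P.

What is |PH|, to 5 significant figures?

50.580

P is at the origin; P and K share the same y with |PK| = 45.2 and K on the +x side, so K = (45.200, 0.0000). P and Z share the same x with |PZ| = 33.6 and Z on the +y side, so Z = (0.0000, 33.600). The virtual corner opposite P is at (45.200, 33.600). A1 meets KH tangentially, so LH is at right angles to KH and the tangent condition forces LA to be normal to AZ, with radius 10.9, so the center L sits 10.9 in from both sides at L = (34.300, 22.700). That places the tangent points at H = (45.200, 22.700) on KH and A = (34.300, 33.600) on AZ. Then |PH| = |H − P| = 50.580.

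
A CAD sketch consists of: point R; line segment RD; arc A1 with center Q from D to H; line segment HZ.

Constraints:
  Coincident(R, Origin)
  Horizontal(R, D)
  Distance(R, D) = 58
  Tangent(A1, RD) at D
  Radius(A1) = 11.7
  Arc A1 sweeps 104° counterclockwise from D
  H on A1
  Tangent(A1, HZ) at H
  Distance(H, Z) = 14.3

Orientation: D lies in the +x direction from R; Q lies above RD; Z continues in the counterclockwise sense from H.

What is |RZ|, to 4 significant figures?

71.75

R is at the origin; RD is horizontal with |RD| = 58.0 and D on the +x side, so D = (58.00, 0.000). Tangency of A1 to RD means the radius QD is perpendicular to RD, so Q = D + (0, 11.7) = (58.00, 11.70). On A1, D sits at bearing -90° from Q; a 104° counterclockwise sweep puts H at bearing 14°, so H = Q + 11.7·(cos 14°, sin 14°) = (69.35, 14.53). The tangent condition forces QH to be normal to HZ, so HZ runs along (−sin 14°, cos 14°); with |HZ| = 14.3, Z = (65.89, 28.41). Then |RZ| = |Z − R| = 71.75.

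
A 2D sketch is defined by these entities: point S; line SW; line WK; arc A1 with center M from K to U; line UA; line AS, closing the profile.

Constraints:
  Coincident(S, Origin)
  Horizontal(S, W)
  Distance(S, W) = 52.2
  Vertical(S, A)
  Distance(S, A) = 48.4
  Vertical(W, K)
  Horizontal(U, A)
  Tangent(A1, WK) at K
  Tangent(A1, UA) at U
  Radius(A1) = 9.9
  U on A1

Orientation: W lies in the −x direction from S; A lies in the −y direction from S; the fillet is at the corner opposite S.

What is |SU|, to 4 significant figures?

64.28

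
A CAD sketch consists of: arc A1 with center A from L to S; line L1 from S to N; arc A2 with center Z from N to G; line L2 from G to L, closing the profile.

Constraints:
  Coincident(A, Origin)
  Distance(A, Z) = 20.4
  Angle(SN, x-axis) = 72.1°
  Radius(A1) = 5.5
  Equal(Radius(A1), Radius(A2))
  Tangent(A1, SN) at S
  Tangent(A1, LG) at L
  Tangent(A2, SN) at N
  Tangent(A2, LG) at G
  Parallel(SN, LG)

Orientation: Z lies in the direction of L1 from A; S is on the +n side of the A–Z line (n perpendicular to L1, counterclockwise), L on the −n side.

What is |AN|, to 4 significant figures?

21.13

Tangency of A1 to both parallel lines with radius 5.5 puts S and L at A ± 5.5·n: S = (-5.234, 1.690), L = (5.234, -1.690). Equal radii place N and G the same way about Z: N = Z + 5.5·n = (1.036, 21.10), G = Z − 5.5·n = (11.50, 17.72). Then |AN| = |N − A| = 21.13.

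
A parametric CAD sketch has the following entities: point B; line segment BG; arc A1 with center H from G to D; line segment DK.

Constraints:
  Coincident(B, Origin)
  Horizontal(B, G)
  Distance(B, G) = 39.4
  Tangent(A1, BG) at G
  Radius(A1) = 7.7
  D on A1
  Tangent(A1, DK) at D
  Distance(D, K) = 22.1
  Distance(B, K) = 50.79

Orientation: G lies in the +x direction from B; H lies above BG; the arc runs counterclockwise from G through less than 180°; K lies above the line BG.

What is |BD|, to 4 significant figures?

47.81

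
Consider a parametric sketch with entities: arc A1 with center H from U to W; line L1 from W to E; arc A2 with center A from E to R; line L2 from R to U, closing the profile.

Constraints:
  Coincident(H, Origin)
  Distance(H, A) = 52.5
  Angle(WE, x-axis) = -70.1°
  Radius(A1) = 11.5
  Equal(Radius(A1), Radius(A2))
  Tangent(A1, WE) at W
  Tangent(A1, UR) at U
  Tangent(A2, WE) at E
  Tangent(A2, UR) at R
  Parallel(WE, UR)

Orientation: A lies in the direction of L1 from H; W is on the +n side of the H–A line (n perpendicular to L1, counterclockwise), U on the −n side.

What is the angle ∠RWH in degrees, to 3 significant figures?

66.3°

The slot axis is L1's direction at -70.1°, so u = (cos -70.1°, sin -70.1°) = (0.340, -0.940) and n = (−sin -70.1°, cos -70.1°) = (0.940, 0.340). H is at the origin and A lies 52.5 along u from H, so A = 52.5·u = (17.9, -49.4). Tangency of A1 to both parallel lines with radius 11.5 puts W and U at H ± 11.5·n: W = (10.8, 3.91), U = (-10.8, -3.91). Equal radii place E and R the same way about A: E = A + 11.5·n = (28.7, -45.5), R = A − 11.5·n = (7.06, -53.3). Then cos ∠RWH = WR·WH / (|WR||WH|), giving 66.3°.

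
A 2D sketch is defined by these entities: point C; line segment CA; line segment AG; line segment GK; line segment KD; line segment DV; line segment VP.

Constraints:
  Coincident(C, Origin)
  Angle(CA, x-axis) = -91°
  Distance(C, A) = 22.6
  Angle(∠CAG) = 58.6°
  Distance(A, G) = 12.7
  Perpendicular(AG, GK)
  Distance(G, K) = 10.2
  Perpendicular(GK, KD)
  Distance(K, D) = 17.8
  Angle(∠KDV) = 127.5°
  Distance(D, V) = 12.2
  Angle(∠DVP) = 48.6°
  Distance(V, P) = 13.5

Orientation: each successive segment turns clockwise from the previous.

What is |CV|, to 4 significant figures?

30.71

C is at the origin; CA runs at -91.0° with length 22.6, so A = (-0.3944, -22.60). ∠CAG = 58.6° gives AG at 147.6° from the x-axis; with |AG| = 12.7, G = (-11.12, -15.79). AG is perpendicular to GK, so GK runs at 57.60°; with |GK| = 10.2, K = (-5.652, -7.179). GK is perpendicular to KD, so KD runs at -32.40°; with |KD| = 17.8, D = (9.377, -16.72). ∠KDV = 127.5° gives DV at -84.90° from the x-axis; with |DV| = 12.2, V = (10.46, -28.87). Then |CV| = |V − C| = 30.71.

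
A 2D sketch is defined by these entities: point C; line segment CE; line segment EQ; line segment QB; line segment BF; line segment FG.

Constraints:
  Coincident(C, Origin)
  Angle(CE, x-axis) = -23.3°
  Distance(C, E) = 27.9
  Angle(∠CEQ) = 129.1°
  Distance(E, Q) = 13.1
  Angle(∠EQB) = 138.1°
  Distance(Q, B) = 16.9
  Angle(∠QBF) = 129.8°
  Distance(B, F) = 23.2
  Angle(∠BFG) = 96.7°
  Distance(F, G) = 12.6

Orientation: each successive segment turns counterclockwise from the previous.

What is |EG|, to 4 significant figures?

37.54

∠QBF = 129.8° gives BF at 119.7° from the x-axis; with |BF| = 23.2, F = (31.66, 31.02). ∠BFG = 96.7° gives FG at -157.0° from the x-axis; with |FG| = 12.6, G = (20.06, 26.09). Then |EG| = |G − E| = 37.54.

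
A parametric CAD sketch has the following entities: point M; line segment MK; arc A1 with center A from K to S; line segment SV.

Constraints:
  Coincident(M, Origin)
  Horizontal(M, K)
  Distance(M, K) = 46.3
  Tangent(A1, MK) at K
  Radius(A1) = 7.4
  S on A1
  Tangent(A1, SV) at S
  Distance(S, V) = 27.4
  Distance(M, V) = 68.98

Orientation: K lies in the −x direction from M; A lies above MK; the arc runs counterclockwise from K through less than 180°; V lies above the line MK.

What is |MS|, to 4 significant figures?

43.23

M is at the origin; M and K share the same y with |MK| = 46.3 and K on the −x side, so K = (-46.30, 0.000). A1 meets MK tangentially, so AK is at right angles to MK, so A = K + (0, 7.4) = (-46.30, 7.400). Since AS ⟂ SV (tangency), |AV| = √(7.4² + 27.4²) = 28.38 regardless of where S sits on A1. So V lies on both circle(M, 68.98) and circle(A, 28.38); the above-MK intersection is V = (-61.40, 31.43). S is the foot of the tangent from V: S = (-41.28, 12.84).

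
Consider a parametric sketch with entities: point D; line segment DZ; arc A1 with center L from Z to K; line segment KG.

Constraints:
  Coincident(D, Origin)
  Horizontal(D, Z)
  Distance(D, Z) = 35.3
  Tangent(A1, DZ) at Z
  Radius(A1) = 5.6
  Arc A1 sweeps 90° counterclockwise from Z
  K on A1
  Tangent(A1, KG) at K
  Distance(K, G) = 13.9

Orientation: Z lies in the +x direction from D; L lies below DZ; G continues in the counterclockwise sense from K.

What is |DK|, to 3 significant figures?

30.2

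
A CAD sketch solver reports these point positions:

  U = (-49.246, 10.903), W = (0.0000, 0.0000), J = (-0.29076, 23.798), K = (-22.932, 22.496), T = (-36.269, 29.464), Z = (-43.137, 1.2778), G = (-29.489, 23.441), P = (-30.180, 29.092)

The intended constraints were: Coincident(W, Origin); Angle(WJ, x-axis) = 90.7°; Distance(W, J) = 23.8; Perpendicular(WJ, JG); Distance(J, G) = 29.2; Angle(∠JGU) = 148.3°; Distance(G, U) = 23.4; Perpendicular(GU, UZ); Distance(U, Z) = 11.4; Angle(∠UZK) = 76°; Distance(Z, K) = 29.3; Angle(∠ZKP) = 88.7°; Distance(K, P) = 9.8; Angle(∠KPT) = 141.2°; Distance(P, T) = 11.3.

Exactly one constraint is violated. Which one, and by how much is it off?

Distance(P, T) = 11.3 — off by 5.20.

W = (0.00, 0.00) ✓; WJ at 90.70° ✓; |WJ| = 23.80 ✓; ∠(WJ, JG) = 90.00° ✓; |JG| = 29.20 ✓; ∠JGU = 148.3° ✓; |GU| = 23.40 ✓; ∠(GU, UZ) = 90.00° ✓; |UZ| = 11.40 ✓; ∠UZK = 76.00° ✓; |ZK| = 29.30 ✓; ∠ZKP = 88.70° ✓; |KP| = 9.800 ✓; ∠KPT = 141.2° ✓; |PT| = 6.100 ✗.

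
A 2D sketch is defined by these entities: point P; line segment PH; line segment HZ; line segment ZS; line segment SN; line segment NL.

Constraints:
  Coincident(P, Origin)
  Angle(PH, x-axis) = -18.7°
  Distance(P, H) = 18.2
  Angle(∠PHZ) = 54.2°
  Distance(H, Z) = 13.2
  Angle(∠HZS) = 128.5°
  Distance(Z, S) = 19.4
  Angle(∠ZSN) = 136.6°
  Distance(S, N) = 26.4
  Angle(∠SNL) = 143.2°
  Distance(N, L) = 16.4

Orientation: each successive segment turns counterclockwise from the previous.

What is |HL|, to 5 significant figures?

55.079

∠ZSN = 136.6° gives SN at -158.00° from the x-axis; with |SN| = 26.4, N = (-29.182, 3.9703). ∠SNL = 143.2° gives NL at -121.20° from the x-axis; with |NL| = 16.4, L = (-37.678, -10.058). Then |HL| = |L − H| = 55.079.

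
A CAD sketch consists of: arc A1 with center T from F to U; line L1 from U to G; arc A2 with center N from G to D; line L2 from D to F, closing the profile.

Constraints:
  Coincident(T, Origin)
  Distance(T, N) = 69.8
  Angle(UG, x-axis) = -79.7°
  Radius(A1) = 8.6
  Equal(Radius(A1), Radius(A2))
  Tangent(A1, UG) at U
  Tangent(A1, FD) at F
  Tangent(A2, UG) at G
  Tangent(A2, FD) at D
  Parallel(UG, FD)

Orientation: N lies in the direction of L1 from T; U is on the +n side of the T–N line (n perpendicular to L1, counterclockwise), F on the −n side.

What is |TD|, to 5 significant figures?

70.328

Tangency of A1 to both parallel lines with radius 8.6 puts U and F at T ± 8.6·n: U = (8.4614, 1.5377), F = (-8.4614, -1.5377). Equal radii place G and D the same way about N: G = N + 8.6·n = (20.942, -67.137), D = N − 8.6·n = (4.0190, -70.213). Then |TD| = |D − T| = 70.328.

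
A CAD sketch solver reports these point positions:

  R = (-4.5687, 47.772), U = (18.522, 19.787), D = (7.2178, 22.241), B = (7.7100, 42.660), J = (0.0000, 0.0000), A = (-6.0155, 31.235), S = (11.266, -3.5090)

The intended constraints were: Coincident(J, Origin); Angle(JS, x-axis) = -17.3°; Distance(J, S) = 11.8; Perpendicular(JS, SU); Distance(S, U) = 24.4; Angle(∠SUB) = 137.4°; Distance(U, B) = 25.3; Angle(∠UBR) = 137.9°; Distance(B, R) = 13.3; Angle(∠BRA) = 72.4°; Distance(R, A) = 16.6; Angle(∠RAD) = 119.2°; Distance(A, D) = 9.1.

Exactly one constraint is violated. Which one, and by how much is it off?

Distance(A, D) = 9.1 — off by 6.90.

J = (0.00, 0.00) ✓; JS at -17.30° ✓; |JS| = 11.80 ✓; ∠(JS, SU) = 90.00° ✓; |SU| = 24.40 ✓; ∠SUB = 137.4° ✓; |UB| = 25.30 ✓; ∠UBR = 137.9° ✓; |BR| = 13.30 ✓; ∠BRA = 72.40° ✓; |RA| = 16.60 ✓; ∠RAD = 119.2° ✓; |AD| = 16.00 ✗.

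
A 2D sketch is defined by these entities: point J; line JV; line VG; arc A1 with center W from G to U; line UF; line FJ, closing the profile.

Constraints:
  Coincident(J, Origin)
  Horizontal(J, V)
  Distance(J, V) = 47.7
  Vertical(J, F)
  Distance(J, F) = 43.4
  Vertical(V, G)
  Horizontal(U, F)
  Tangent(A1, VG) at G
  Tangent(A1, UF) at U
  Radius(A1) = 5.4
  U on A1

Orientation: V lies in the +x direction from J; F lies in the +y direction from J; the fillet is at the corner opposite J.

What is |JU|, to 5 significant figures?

60.604

J is at the origin; J and V share the same y with |JV| = 47.7 and V on the +x side, so V = (47.700, 0.0000). J and F share the same x with |JF| = 43.4 and F on the +y side, so F = (0.0000, 43.400). The virtual corner opposite J is at (47.700, 43.400). A1 meets VG tangentially, so WG is at right angles to VG and the tangent condition forces WU to be normal to UF, with radius 5.4, so the center W sits 5.4 in from both sides at W = (42.300, 38.000). That places the tangent points at G = (47.700, 38.000) on VG and U = (42.300, 43.400) on UF. Then |JU| = |U − J| = 60.604.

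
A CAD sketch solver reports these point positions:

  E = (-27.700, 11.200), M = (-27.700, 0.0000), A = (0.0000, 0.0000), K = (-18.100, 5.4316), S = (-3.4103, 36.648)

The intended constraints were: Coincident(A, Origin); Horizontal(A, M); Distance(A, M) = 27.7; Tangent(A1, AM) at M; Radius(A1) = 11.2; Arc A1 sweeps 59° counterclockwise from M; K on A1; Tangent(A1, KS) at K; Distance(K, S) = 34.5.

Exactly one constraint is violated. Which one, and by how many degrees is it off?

Tangent(A1, KS) at K — off by 5.80°.

A = (0.00, 0.00) ✓; A.y = 0.00, M.y = 0.00 ✓; |AM| = 27.70 ✓; ∠(EM, MA) = 90.00° ✓; |EM| = 11.20 ✓; bearing(E→K) − bearing(E→M) = 59.00° ✓; |EK| = 11.20 ✓; ∠(EK, KS) = 84.20° ✗; |KS| = 34.50 ✓.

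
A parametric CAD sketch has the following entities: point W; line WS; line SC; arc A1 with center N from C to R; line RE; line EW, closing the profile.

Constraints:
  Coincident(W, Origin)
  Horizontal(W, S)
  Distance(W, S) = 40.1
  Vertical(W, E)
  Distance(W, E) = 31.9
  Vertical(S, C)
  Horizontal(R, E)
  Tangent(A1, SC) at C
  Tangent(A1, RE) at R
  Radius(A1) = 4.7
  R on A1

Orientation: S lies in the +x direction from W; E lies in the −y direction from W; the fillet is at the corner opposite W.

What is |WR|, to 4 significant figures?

47.65

W is at the origin; WS is horizontal with |WS| = 40.1 and S on the +x side, so S = (40.10, 0.000). WE is vertical with |WE| = 31.9 and E on the −y side, so E = (0.000, -31.90). The virtual corner opposite W is at (40.10, -31.90). Tangency of A1 to SC means the radius NC is perpendicular to SC and tangency of A1 to RE means the radius NR is perpendicular to RE, with radius 4.7, so the center N sits 4.7 in from both sides at N = (35.40, -27.20). That places the tangent points at C = (40.10, -27.20) on SC and R = (35.40, -31.90) on RE. Then |WR| = |R − W| = 47.65.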